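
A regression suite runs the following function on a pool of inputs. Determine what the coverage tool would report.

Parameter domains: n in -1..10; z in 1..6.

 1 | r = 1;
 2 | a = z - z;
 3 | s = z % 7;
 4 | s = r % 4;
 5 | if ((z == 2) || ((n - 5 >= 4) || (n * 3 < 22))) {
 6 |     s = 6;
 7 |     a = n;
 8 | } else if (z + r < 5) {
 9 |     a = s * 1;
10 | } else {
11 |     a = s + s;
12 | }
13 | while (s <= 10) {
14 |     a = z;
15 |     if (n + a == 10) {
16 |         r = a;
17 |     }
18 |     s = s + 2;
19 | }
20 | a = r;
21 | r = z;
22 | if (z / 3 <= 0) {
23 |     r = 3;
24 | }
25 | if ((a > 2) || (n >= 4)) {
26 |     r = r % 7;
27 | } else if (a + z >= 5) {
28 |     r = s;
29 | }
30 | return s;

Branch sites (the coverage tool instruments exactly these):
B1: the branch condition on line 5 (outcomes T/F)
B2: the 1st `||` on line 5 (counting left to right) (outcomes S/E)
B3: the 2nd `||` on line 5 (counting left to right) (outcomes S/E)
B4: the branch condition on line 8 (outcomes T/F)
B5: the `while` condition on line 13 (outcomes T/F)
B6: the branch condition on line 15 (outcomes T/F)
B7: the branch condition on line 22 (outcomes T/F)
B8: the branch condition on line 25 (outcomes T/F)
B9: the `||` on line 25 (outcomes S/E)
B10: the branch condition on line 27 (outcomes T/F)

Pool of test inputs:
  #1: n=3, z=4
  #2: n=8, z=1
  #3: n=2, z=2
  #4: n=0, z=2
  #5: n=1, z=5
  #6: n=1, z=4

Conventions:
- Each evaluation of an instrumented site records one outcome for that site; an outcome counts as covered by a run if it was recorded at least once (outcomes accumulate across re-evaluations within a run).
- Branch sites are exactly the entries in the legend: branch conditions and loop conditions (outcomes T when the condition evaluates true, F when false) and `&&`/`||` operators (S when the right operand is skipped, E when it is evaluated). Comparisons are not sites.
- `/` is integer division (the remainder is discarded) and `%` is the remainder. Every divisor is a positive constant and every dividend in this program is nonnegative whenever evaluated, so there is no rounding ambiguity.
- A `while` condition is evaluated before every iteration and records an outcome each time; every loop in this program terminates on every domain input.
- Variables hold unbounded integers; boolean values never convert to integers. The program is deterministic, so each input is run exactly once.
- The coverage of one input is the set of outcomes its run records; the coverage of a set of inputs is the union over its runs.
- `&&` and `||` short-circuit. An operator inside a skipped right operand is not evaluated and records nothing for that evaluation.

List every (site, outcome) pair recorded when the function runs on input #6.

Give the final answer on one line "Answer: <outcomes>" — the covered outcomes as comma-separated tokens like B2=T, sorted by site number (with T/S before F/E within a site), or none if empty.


Simulating input #6 (n=1, z=4) step by step:
  B2->E, B3->E, B1->T, B5->T, B6->F, B5->T, B6->F, B5->T, B6->F, B5->F
  B7->F, B9->E, B8->F, B10->T
distinct outcomes covered: B1=T, B2=E, B3=E, B5=T, B5=F, B6=F, B7=F, B8=F, B9=E, B10=T
Answer: B1=T, B2=E, B3=E, B5=T, B5=F, B6=F, B7=F, B8=F, B9=E, B10=T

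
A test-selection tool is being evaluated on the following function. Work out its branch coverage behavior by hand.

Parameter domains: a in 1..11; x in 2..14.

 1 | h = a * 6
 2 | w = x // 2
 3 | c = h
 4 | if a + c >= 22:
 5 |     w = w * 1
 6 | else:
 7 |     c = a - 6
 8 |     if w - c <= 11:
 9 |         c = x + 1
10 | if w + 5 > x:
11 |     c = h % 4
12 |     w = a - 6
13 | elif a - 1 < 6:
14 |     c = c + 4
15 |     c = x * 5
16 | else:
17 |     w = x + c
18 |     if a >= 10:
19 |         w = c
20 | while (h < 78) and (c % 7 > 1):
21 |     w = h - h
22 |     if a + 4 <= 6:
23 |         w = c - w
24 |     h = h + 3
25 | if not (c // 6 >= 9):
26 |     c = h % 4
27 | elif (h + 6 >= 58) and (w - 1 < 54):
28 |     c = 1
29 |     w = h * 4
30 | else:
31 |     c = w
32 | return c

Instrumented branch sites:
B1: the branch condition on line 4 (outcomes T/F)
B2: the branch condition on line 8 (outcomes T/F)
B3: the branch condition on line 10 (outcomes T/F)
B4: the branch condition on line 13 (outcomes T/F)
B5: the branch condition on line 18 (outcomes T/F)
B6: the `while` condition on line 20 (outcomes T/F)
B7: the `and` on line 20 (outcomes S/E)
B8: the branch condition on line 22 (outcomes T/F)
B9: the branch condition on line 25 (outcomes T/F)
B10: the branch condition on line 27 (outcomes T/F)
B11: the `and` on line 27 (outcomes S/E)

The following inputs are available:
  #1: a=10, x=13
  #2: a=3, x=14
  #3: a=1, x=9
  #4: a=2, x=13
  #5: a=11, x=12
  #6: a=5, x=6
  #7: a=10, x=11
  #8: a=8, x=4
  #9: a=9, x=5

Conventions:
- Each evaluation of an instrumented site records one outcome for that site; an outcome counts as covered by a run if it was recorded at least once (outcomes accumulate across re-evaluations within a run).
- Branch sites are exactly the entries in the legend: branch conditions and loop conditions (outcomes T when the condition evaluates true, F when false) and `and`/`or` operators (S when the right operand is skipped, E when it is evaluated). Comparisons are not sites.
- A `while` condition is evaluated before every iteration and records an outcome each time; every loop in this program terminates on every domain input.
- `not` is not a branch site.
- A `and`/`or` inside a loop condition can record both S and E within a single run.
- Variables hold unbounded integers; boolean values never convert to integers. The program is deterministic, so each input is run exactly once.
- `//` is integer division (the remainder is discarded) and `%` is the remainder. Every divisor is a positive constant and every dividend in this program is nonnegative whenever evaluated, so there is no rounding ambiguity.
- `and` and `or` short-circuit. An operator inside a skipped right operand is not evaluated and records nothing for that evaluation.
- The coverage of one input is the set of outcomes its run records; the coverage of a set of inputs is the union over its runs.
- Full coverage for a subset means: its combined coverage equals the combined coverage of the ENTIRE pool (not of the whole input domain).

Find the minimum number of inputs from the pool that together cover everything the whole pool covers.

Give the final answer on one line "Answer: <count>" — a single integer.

#1 (a=10, x=13) -> B1->T, B3->F, B4->F, B5->T, B7->E, B6->T, B8->F, B7->E, B6->T, B8->F, B7->E, B6->T, B8->F, B7->E, ...; covered: B1=T, B3=F, B4=F, B5=T, B6=T, B6=F, B7=S, B7=E, B8=F, B9=F, B10=T, B11=E
#2 (a=3, x=14) -> B1->F, B2->T, B3->F, B4->T, B7->E, B6->F, B9->F, B11->S, B10->F; covered: B1=F, B2=T, B3=F, B4=T, B6=F, B7=E, B9=F, B10=F, B11=S
#3 (a=1, x=9) -> B1->F, B2->T, B3->F, B4->T, B7->E, B6->T, B8->T, B7->E, B6->T, B8->T, B7->E, B6->T, B8->T, B7->E, ...; covered: B1=F, B2=T, B3=F, B4=T, B6=T, B6=F, B7=S, B7=E, B8=T, B9=T
#4 (a=2, x=13) -> B1->F, B2->T, B3->F, B4->T, B7->E, B6->T, B8->T, B7->E, B6->T, B8->T, B7->E, B6->T, B8->T, B7->E, ...; covered: B1=F, B2=T, B3=F, B4=T, B6=T, B6=F, B7=S, B7=E, B8=T, B9=F, B10=F, B11=E
#5 (a=11, x=12) -> B1->T, B3->F, B4->F, B5->T, B7->E, B6->T, B8->F, B7->E, B6->T, B8->F, B7->E, B6->T, B8->F, B7->E, ...; covered: B1=T, B3=F, B4=F, B5=T, B6=T, B6=F, B7=S, B7=E, B8=F, B9=F, B10=T, B11=E
#6 (a=5, x=6) -> B1->T, B3->T, B7->E, B6->T, B8->F, B7->E, B6->T, B8->F, B7->E, B6->T, B8->F, B7->E, B6->T, B8->F, ...; covered: B1=T, B3=T, B6=T, B6=F, B7=S, B7=E, B8=F, B9=T
#7 (a=10, x=11) -> B1->T, B3->F, B4->F, B5->T, B7->E, B6->T, B8->F, B7->E, B6->T, B8->F, B7->E, B6->T, B8->F, B7->E, ...; covered: B1=T, B3=F, B4=F, B5=T, B6=T, B6=F, B7=S, B7=E, B8=F, B9=F, B10=T, B11=E
#8 (a=8, x=4) -> B1->T, B3->T, B7->E, B6->F, B9->T; covered: B1=T, B3=T, B6=F, B7=E, B9=T
#9 (a=9, x=5) -> B1->T, B3->T, B7->E, B6->T, B8->F, B7->E, B6->T, B8->F, B7->E, B6->T, B8->F, B7->E, B6->T, B8->F, ...; covered: B1=T, B3=T, B6=T, B6=F, B7=S, B7=E, B8=F, B9=T
pool-wide coverage (20 outcomes): B1=T, B1=F, B2=T, B3=T, B3=F, B4=T, B4=F, B5=T, B6=T, B6=F, B7=S, B7=E, B8=T, B8=F, B9=T, B9=F, B10=T, B10=F, B11=S, B11=E
no size-1 subset reaches all 20 outcomes (best union: 12/20)
no size-2 subset reaches all 20 outcomes (best union: 17/20)
no size-3 subset reaches all 20 outcomes (best union: 19/20)
at size 4, {1, 2, 3, 6} reaches all 20 outcomes; every lexicographically earlier size-4 subset fails

Answer: 4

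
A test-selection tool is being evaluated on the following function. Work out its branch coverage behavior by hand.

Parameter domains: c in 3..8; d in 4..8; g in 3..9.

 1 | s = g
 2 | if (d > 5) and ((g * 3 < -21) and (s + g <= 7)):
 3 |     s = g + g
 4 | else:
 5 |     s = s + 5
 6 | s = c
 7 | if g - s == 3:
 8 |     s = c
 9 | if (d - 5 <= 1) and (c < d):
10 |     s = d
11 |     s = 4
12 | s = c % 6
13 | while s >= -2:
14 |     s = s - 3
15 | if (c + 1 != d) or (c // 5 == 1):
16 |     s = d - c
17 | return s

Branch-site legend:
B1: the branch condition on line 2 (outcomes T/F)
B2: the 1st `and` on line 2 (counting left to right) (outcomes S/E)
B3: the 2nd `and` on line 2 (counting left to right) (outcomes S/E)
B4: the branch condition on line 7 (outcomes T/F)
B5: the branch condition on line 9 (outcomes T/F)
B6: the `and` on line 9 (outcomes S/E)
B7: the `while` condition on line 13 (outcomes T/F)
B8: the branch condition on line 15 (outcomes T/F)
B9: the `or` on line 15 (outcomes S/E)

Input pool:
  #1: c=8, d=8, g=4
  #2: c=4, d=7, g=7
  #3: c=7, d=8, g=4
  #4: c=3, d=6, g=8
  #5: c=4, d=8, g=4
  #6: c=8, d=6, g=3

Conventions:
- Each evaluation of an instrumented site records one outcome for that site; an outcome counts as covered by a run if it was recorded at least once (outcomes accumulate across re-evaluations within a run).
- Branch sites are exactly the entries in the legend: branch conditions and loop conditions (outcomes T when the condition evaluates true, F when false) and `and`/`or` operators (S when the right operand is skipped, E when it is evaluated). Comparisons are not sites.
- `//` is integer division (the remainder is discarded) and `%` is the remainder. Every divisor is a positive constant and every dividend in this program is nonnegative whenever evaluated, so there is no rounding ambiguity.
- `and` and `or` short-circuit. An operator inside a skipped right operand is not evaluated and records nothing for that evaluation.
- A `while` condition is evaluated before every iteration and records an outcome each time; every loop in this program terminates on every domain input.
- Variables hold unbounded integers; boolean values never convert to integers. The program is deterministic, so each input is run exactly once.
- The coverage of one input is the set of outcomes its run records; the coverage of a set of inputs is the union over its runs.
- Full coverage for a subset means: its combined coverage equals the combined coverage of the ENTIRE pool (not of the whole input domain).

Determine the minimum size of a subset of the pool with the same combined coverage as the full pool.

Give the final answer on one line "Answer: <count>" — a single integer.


run #1 (c=8, d=8, g=4) records B1=F, B2=E, B3=S, B4=F, B5=F, B6=S, B7=T, B7=F, B8=T, B9=S
run #2 (c=4, d=7, g=7) records B1=F, B2=E, B3=S, B4=T, B5=F, B6=S, B7=T, B7=F, B8=T, B9=S
run #3 (c=7, d=8, g=4) records B1=F, B2=E, B3=S, B4=F, B5=F, B6=S, B7=T, B7=F, B8=T, B9=E
run #4 (c=3, d=6, g=8) records B1=F, B2=E, B3=S, B4=F, B5=T, B6=E, B7=T, B7=F, B8=T, B9=S
run #5 (c=4, d=8, g=4) records B1=F, B2=E, B3=S, B4=F, B5=F, B6=S, B7=T, B7=F, B8=T, B9=S
run #6 (c=8, d=6, g=3) records B1=F, B2=E, B3=S, B4=F, B5=F, B6=E, B7=T, B7=F, B8=T, B9=S
union over all inputs: B1=F, B2=E, B3=S, B4=T, B4=F, B5=T, B5=F, B6=S, B6=E, B7=T, B7=F, B8=T, B9=S, B9=E (14 outcomes)
checked all size-1 subsets: none covers 14 outcomes (max 10/14)
checked all size-2 subsets: none covers 14 outcomes (max 13/14)
at size 3, {2, 3, 4} reaches all 14 outcomes; every lexicographically earlier size-3 subset fails
Answer: 3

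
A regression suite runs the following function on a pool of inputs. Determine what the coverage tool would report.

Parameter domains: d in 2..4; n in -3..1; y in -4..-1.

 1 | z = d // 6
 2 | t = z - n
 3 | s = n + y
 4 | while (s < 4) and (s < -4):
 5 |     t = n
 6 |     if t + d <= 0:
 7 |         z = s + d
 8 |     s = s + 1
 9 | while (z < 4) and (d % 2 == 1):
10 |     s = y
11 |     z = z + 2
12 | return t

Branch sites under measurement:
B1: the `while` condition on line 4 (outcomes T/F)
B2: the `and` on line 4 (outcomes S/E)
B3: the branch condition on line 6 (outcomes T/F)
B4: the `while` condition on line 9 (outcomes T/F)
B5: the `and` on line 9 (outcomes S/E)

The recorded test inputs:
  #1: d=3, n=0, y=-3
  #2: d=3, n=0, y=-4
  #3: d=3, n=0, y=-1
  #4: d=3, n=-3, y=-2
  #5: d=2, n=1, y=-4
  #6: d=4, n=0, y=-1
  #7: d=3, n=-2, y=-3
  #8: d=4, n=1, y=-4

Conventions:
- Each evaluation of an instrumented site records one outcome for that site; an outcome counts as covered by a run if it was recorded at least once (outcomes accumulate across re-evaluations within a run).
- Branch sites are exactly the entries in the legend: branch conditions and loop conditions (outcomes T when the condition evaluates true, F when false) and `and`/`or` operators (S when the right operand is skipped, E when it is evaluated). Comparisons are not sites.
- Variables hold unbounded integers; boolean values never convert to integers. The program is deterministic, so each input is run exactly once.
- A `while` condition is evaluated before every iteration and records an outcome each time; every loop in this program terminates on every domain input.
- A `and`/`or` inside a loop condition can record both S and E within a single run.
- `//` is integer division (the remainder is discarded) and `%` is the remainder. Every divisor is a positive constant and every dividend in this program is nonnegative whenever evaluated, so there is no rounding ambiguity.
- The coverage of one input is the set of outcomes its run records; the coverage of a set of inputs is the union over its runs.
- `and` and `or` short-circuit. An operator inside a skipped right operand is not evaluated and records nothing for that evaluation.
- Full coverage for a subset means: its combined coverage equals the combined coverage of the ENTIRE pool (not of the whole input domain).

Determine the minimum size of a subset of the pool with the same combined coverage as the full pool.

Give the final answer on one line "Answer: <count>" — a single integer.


#1 (d=3, n=0, y=-3) -> B2->E, B1->F, B5->E, B4->T, B5->E, B4->T, B5->S, B4->F; covered: B1=F, B2=E, B4=T, B4=F, B5=S, B5=E
#2 (d=3, n=0, y=-4) -> B2->E, B1->F, B5->E, B4->T, B5->E, B4->T, B5->S, B4->F; covered: B1=F, B2=E, B4=T, B4=F, B5=S, B5=E
#3 (d=3, n=0, y=-1) -> B2->E, B1->F, B5->E, B4->T, B5->E, B4->T, B5->S, B4->F; covered: B1=F, B2=E, B4=T, B4=F, B5=S, B5=E
#4 (d=3, n=-3, y=-2) -> B2->E, B1->T, B3->T, B2->E, B1->F, B5->E, B4->T, B5->E, B4->T, B5->E, B4->T, B5->S, B4->F; covered: B1=T, B1=F, B2=E, B3=T, B4=T, B4=F, B5=S, B5=E
#5 (d=2, n=1, y=-4) -> B2->E, B1->F, B5->E, B4->F; covered: B1=F, B2=E, B4=F, B5=E
#6 (d=4, n=0, y=-1) -> B2->E, B1->F, B5->E, B4->F; covered: B1=F, B2=E, B4=F, B5=E
#7 (d=3, n=-2, y=-3) -> B2->E, B1->T, B3->F, B2->E, B1->F, B5->E, B4->T, B5->E, B4->T, B5->S, B4->F; covered: B1=T, B1=F, B2=E, B3=F, B4=T, B4=F, B5=S, B5=E
#8 (d=4, n=1, y=-4) -> B2->E, B1->F, B5->E, B4->F; covered: B1=F, B2=E, B4=F, B5=E
the full pool covers 9 outcomes: B1=T, B1=F, B2=E, B3=T, B3=F, B4=T, B4=F, B5=S, B5=E
every size-1 subset falls short of the 9 outcomes (best: 8/9)
at size 2, {4, 7} reaches all 9 outcomes; every lexicographically earlier size-2 subset fails
Answer: 2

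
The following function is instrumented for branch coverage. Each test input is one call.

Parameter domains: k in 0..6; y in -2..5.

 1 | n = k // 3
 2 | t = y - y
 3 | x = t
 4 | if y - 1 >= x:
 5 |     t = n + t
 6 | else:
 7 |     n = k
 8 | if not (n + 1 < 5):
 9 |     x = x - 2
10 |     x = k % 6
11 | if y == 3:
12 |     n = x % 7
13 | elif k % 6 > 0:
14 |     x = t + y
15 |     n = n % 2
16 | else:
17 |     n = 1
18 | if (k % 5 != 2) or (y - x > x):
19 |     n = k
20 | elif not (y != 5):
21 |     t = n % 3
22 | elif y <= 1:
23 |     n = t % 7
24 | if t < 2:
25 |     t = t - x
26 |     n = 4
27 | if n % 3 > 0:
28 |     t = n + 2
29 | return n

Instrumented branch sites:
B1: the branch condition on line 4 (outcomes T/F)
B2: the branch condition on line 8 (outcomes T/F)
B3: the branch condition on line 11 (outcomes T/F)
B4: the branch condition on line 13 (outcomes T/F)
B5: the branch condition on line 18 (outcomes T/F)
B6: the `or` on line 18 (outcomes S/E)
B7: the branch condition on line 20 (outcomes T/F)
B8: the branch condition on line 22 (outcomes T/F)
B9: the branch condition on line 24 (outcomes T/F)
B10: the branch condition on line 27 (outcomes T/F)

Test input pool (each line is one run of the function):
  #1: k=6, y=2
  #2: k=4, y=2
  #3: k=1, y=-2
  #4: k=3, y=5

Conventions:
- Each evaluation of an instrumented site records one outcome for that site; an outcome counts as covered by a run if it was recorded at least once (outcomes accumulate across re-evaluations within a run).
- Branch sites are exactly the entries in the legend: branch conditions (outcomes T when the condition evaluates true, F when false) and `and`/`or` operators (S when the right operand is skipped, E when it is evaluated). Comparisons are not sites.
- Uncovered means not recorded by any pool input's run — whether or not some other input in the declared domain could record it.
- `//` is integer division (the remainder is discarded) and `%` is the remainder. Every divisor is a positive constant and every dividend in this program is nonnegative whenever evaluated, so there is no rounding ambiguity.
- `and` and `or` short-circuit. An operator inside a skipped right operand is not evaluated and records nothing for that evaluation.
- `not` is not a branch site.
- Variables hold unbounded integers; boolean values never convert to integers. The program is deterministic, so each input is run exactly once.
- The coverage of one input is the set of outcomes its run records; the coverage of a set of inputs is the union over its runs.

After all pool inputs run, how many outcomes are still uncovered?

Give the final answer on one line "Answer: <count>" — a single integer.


input #1 (k=6, y=2): covers B1=T, B2=F, B3=F, B4=F, B5=T, B6=S, B9=F, B10=F
input #2 (k=4, y=2): covers B1=T, B2=F, B3=F, B4=T, B5=T, B6=S, B9=T, B10=T
input #3 (k=1, y=-2): covers B1=F, B2=F, B3=F, B4=T, B5=T, B6=S, B9=T, B10=T
input #4 (k=3, y=5): covers B1=T, B2=F, B3=F, B4=T, B5=T, B6=S, B9=T, B10=T
union over the pool: B1=T, B1=F, B2=F, B3=F, B4=T, B4=F, B5=T, B6=S, B9=T, B9=F, B10=T, B10=F
uncovered (8 of 20): B2=T, B3=T, B5=F, B6=E, B7=T, B7=F, B8=T, B8=F
Answer: 8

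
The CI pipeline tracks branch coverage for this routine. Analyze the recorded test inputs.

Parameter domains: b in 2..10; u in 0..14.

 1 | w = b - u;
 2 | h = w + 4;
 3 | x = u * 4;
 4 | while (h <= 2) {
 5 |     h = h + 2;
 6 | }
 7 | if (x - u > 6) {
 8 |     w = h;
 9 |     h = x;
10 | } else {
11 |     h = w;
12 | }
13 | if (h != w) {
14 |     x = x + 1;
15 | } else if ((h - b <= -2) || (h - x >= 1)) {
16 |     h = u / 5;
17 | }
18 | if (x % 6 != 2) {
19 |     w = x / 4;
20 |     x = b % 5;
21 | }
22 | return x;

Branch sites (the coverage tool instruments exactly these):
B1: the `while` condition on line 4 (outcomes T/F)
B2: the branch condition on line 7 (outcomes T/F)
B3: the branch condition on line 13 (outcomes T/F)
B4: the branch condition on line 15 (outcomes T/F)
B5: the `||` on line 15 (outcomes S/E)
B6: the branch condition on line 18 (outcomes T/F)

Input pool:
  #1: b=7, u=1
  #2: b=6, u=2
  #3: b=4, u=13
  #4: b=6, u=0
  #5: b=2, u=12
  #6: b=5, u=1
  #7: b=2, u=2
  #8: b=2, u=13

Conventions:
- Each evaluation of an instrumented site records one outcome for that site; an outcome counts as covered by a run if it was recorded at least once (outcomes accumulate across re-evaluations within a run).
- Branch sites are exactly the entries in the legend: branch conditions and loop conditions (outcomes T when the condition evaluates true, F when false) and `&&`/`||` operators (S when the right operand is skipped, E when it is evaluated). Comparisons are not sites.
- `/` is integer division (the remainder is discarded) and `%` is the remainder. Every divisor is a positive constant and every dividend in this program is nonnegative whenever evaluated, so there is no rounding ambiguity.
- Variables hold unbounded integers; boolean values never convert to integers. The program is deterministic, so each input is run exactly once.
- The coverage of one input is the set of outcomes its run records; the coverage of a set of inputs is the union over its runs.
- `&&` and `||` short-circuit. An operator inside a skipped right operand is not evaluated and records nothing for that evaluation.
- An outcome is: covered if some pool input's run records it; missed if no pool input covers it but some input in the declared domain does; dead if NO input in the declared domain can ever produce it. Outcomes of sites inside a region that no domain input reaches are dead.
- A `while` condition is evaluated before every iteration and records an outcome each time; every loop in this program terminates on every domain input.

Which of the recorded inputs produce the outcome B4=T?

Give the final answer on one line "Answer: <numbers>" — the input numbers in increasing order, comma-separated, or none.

input #1 (b=7, u=1): produces B4=T
input #2 (b=6, u=2): produces B4=T
input #3 (b=4, u=13): does not produce B4=T
input #4 (b=6, u=0): produces B4=T
input #5 (b=2, u=12): does not produce B4=T
input #6 (b=5, u=1): does not produce B4=T
input #7 (b=2, u=2): produces B4=T
input #8 (b=2, u=13): does not produce B4=T

Answer: 1, 2, 4, 7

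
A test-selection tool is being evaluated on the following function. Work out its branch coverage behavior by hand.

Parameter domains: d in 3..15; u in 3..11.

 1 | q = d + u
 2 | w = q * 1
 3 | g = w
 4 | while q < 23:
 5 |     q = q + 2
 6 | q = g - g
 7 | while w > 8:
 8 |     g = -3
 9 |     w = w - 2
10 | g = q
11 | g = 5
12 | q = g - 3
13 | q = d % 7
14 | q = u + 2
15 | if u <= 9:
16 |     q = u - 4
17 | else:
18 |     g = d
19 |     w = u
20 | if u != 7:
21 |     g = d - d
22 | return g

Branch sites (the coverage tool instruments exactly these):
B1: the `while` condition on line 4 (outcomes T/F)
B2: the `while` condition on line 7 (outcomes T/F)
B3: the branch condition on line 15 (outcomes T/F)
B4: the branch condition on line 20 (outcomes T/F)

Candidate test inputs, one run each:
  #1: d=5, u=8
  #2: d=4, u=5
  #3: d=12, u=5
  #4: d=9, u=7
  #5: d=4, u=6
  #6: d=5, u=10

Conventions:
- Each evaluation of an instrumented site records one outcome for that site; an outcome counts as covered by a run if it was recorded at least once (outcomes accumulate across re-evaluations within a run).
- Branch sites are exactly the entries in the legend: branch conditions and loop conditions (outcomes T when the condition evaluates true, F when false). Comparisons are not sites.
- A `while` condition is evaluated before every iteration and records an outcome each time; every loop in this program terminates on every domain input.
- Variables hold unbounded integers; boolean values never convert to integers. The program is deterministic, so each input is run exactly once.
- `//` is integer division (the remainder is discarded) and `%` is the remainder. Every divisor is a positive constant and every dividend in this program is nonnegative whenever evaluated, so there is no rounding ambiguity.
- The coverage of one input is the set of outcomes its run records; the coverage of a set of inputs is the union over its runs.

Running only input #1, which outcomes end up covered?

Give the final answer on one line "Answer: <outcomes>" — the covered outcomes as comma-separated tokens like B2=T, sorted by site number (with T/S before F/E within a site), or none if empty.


Tracing the run of input #1 (d=5, u=8):
  B1->T, B1->T, B1->T, B1->T, B1->T, B1->F, B2->T, B2->T, B2->T, B2->F
  B3->T, B4->T
collecting distinct outcomes: B1=T, B1=F, B2=T, B2=F, B3=T, B4=T
Answer: B1=T, B1=F, B2=T, B2=F, B3=T, B4=T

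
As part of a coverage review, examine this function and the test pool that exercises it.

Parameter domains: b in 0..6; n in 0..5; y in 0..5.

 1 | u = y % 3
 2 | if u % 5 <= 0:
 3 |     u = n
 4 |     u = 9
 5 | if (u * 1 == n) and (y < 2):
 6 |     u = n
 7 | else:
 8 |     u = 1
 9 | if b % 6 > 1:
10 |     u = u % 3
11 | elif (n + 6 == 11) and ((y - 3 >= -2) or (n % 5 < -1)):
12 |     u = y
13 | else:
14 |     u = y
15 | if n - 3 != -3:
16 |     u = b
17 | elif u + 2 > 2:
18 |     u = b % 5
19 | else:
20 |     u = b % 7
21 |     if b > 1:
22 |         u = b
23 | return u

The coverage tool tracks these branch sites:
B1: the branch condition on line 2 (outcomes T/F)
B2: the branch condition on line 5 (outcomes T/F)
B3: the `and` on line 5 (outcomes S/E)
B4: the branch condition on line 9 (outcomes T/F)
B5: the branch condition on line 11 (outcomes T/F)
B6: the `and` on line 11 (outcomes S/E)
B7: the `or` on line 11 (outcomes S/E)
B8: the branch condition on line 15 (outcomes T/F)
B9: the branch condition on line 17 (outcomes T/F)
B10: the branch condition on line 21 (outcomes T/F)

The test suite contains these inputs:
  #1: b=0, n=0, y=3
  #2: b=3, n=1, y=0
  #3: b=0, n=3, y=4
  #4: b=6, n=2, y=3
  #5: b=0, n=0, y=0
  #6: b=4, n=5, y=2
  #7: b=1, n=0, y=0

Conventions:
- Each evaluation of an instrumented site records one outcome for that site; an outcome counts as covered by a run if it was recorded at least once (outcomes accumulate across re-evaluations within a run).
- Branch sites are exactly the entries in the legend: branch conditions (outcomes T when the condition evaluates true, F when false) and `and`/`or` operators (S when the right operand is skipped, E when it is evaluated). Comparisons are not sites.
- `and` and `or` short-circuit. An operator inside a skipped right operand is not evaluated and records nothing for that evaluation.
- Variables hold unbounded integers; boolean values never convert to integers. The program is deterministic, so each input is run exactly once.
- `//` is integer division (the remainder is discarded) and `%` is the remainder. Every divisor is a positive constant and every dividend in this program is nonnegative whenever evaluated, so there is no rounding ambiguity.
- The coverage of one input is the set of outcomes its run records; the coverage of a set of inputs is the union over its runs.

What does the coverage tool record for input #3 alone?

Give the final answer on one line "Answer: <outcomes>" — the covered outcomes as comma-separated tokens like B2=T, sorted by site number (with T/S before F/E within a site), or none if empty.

Running input #3 (b=0, n=3, y=4), event by event:
  B1->F, B3->S, B2->F, B4->F, B6->S, B5->F, B8->T
collecting distinct outcomes: B1=F, B2=F, B3=S, B4=F, B5=F, B6=S, B8=T

Answer: B1=F, B2=F, B3=S, B4=F, B5=F, B6=S, B8=T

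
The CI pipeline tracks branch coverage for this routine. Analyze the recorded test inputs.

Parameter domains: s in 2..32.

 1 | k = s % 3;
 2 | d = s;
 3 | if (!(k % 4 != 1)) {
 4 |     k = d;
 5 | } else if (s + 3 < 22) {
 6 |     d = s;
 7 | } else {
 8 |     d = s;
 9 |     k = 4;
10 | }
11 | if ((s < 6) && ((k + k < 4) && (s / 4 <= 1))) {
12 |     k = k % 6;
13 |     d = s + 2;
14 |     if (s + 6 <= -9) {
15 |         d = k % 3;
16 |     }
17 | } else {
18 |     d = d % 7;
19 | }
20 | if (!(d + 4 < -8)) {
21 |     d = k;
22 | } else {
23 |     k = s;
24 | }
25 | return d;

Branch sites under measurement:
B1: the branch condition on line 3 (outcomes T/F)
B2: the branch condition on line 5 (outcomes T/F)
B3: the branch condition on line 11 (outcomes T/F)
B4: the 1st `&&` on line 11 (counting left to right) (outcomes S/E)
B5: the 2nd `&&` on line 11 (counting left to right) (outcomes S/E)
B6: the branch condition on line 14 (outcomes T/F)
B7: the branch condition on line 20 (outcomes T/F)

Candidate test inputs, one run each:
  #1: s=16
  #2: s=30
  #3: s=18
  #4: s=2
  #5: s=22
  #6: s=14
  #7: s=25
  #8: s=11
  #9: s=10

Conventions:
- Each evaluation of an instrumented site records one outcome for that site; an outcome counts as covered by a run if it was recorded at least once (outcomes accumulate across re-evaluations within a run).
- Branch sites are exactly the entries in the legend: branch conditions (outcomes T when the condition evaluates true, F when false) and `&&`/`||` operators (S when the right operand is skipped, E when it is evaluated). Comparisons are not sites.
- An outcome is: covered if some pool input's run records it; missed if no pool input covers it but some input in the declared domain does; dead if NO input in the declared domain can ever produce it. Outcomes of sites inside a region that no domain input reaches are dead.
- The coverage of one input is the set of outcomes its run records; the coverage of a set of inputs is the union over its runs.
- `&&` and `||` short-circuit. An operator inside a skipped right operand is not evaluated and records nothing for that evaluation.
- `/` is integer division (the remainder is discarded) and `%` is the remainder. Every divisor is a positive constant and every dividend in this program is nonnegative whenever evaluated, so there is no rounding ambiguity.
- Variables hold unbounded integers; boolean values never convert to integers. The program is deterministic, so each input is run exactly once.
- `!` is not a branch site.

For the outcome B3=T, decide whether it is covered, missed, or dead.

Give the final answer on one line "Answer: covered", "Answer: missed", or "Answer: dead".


no pool input records B3=T
but domain input (s=3) does record it -> reachable, so missed
Answer: missed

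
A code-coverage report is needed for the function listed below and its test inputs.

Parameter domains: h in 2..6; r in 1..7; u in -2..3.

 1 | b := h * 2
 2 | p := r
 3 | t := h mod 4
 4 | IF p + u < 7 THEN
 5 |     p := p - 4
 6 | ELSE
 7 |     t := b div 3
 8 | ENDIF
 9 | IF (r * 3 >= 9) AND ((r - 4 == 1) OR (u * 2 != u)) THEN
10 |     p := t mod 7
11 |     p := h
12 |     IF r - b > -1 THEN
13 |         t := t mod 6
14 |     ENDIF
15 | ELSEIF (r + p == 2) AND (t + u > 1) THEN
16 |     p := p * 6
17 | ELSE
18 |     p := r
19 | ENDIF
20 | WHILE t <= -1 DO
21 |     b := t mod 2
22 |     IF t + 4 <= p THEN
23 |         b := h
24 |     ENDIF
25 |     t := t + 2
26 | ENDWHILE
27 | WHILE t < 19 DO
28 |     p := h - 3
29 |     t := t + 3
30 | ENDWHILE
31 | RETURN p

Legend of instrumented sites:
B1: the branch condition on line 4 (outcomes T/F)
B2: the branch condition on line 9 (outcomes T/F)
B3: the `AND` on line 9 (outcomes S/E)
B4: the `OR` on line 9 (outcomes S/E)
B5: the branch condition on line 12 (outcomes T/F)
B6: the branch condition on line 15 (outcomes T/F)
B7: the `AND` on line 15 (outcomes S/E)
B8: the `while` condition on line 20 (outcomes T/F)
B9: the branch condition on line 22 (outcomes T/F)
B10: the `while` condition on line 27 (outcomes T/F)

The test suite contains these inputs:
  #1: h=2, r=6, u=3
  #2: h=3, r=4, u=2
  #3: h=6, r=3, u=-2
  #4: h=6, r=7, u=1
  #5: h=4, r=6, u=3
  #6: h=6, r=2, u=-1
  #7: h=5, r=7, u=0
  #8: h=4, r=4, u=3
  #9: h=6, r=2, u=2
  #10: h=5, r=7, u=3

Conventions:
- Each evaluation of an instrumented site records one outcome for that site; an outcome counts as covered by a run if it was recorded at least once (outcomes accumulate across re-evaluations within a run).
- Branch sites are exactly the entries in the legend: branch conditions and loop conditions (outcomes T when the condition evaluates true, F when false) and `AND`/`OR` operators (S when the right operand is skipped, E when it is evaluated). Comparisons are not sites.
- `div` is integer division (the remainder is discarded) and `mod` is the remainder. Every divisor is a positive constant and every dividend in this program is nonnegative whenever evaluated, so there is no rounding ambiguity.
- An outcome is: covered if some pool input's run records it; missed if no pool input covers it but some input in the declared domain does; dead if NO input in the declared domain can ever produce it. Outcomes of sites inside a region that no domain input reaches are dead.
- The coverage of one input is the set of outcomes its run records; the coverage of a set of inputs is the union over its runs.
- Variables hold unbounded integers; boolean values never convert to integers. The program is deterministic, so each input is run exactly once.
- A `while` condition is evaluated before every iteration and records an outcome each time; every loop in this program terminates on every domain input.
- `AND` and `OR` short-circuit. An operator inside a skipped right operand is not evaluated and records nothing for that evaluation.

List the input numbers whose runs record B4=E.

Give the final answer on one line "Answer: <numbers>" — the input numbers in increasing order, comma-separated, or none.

input #1 (h=2, r=6, u=3): records B4=E
input #2 (h=3, r=4, u=2): records B4=E
input #3 (h=6, r=3, u=-2): records B4=E
input #4 (h=6, r=7, u=1): records B4=E
input #5 (h=4, r=6, u=3): records B4=E
input #6 (h=6, r=2, u=-1): does not record B4=E
input #7 (h=5, r=7, u=0): records B4=E
input #8 (h=4, r=4, u=3): records B4=E
input #9 (h=6, r=2, u=2): does not record B4=E
input #10 (h=5, r=7, u=3): records B4=E

Answer: 1, 2, 3, 4, 5, 7, 8, 10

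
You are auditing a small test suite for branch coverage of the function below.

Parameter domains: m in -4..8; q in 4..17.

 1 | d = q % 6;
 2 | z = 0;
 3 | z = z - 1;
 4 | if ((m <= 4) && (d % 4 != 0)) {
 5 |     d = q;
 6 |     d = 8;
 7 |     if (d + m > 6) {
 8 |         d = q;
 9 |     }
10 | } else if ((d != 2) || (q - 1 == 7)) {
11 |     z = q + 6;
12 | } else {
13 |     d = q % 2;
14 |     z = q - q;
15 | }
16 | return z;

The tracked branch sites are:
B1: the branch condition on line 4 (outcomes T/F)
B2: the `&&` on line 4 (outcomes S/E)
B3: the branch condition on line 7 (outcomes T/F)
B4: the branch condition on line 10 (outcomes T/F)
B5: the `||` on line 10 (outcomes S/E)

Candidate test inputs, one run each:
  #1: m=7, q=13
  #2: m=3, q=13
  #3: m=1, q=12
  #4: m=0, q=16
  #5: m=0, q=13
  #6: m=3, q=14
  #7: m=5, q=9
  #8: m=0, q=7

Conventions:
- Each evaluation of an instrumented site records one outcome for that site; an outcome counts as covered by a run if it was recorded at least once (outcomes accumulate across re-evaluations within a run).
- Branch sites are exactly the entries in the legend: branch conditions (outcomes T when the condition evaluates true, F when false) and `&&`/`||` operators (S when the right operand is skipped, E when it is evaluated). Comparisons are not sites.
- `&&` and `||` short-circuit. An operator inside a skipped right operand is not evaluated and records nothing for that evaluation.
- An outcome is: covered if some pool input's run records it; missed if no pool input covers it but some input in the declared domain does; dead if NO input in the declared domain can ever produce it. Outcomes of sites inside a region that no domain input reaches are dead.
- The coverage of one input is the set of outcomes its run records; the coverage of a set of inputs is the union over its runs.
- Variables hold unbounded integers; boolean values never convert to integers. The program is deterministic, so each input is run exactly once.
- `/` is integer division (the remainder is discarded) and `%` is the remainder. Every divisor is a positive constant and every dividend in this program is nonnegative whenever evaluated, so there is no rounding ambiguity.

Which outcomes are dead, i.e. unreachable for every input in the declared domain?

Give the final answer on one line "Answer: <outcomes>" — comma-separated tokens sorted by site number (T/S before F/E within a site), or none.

running all 182 domain inputs and tallying outcomes:
  reachable outcomes have witnesses, e.g. B1=T (e.g. m=-4, q=5), B1=F (e.g. m=-4, q=4), B2=S (e.g. m=5, q=4), B2=E (e.g. m=-4, q=4)

Answer: none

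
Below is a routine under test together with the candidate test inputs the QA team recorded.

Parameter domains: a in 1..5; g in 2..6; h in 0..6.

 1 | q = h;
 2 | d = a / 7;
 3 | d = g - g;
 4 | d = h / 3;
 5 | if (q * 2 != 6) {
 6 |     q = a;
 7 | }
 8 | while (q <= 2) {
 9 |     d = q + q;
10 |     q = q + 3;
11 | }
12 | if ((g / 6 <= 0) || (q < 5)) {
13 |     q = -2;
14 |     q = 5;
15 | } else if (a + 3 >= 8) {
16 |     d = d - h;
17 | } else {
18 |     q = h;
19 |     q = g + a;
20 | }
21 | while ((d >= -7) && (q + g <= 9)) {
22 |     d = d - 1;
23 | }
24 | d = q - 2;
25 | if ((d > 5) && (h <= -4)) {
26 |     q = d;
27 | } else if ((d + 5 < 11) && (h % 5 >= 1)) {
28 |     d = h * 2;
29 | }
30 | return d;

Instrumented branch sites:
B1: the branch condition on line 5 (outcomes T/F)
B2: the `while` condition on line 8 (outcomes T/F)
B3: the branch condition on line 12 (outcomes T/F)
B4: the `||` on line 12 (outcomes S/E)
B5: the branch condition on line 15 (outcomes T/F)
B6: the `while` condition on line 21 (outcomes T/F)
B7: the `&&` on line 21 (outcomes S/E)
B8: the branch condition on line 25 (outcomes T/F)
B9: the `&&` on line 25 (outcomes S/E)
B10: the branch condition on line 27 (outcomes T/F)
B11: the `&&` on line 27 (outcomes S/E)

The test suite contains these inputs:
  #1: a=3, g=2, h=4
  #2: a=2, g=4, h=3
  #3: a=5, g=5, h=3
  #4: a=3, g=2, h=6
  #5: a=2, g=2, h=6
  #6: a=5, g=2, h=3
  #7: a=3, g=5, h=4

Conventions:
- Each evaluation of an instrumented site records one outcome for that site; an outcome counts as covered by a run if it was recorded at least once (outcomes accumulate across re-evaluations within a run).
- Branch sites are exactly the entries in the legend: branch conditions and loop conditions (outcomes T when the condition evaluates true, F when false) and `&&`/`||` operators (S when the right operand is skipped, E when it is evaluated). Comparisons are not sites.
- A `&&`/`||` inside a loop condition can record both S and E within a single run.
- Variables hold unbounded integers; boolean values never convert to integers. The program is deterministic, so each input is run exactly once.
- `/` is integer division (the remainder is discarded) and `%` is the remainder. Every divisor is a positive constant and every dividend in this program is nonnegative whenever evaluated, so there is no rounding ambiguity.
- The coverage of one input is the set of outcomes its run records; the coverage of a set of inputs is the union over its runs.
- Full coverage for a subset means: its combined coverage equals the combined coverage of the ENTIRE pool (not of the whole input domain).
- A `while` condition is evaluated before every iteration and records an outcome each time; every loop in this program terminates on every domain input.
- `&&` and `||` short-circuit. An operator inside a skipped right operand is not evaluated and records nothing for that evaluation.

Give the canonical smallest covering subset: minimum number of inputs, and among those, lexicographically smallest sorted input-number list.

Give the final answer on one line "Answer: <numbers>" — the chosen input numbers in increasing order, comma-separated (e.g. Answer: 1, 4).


run #1 (a=3, g=2, h=4) records B1=T, B2=F, B3=T, B4=S, B6=T, B6=F, B7=S, B7=E, B8=F, B9=S, B10=T, B11=E
run #2 (a=2, g=4, h=3) records B1=F, B2=F, B3=T, B4=S, B6=T, B6=F, B7=S, B7=E, B8=F, B9=S, B10=T, B11=E
run #3 (a=5, g=5, h=3) records B1=F, B2=F, B3=T, B4=S, B6=F, B7=E, B8=F, B9=S, B10=T, B11=E
run #4 (a=3, g=2, h=6) records B1=T, B2=F, B3=T, B4=S, B6=T, B6=F, B7=S, B7=E, B8=F, B9=S, B10=T, B11=E
run #5 (a=2, g=2, h=6) records B1=T, B2=T, B2=F, B3=T, B4=S, B6=T, B6=F, B7=S, B7=E, B8=F, B9=S, B10=T, B11=E
run #6 (a=5, g=2, h=3) records B1=F, B2=F, B3=T, B4=S, B6=T, B6=F, B7=S, B7=E, B8=F, B9=S, B10=T, B11=E
run #7 (a=3, g=5, h=4) records B1=T, B2=F, B3=T, B4=S, B6=F, B7=E, B8=F, B9=S, B10=T, B11=E
pool-wide coverage (14 outcomes): B1=T, B1=F, B2=T, B2=F, B3=T, B4=S, B6=T, B6=F, B7=S, B7=E, B8=F, B9=S, B10=T, B11=E
every size-1 subset falls short of the 14 outcomes (best: 13/14)
at size 2, {2, 5} reaches all 14 outcomes; every lexicographically earlier size-2 subset fails
Answer: 2, 5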